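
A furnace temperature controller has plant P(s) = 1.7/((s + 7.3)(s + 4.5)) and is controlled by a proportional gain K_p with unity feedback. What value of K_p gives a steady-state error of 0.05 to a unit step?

For a type-0 loop with proportional control, e_ss = 1/(1 + K_p·P(0)).
P(0) = 0.05175. Require 1/(1 + K_p·0.05175) = 0.05, so 1 + 0.05175·K_p = 20.
K_p = (20 − 1)/0.05175 = 367.

K_p = 367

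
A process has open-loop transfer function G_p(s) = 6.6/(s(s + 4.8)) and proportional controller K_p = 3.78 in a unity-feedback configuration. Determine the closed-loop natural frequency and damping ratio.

1 + K_p·G_p(s) = 0 gives s² + 4.8s + 24.95 = 0.
So ω_n² = 24.95 ⇒ ω_n = 4.995 rad/s, and ζ = 4.8/(2ω_n) = 0.48.

ω_n = 4.99 rad/s, ζ = 0.48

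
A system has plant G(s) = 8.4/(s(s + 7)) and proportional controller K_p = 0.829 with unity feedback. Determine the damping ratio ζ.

The closed-loop denominator is s(s+7) + 0.829·8.4 = s² + 7s + 6.964.
So ω_n² = 6.964 ⇒ ω_n = 2.639 rad/s, and ζ = 7/(2ω_n) = 1.33.

ζ = 1.33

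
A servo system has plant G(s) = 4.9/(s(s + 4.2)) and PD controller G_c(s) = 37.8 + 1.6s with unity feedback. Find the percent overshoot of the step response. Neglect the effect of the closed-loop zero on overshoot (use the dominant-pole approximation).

Forward path: (37.8 + 1.6s)·4.9/(s(s+4.2)). The closed-loop characteristic equation is s² + (4.2 + 4.9·1.6)s + 4.9·37.8 = 0.
That is s² + 12.04s + 185.2 = 0, so ω_n = 13.61 rad/s and ζ = 12.04/(2·13.61) = 0.4423.
%OS = 100·exp(−πζ/√(1−ζ²)) = 21.2%.

21.2%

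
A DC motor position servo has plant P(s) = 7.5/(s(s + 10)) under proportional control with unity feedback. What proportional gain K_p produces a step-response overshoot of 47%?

K_p = 61

From %OS = 100·exp(−πζ/√(1−ζ²)) = 47%, ζ = −ln(0.47)/√(π²+ln²(0.47)) = 0.2337.
Characteristic equation s² + 10s + 7.5K_p = 0 gives ζ = 10/(2√(7.5K_p)).
Setting ζ = 0.2337: √(7.5K_p) = 10/(2·0.2337) = 21.4, so K_p = 457.8/7.5 = 61.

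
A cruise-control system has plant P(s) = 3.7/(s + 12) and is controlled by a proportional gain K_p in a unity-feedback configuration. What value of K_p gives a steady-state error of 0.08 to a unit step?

For a type-0 loop with proportional control, e_ss = 1/(1 + K_p·P(0)).
P(0) = 0.3083. Require 1/(1 + K_p·0.3083) = 0.08, so 1 + 0.3083·K_p = 12.5.
K_p = (12.5 − 1)/0.3083 = 37.3.

K_p = 37.3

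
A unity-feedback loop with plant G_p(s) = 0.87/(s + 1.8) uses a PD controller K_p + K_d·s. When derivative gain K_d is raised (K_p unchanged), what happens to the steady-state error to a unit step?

K_d affects only the transient (the s-coefficient); the DC loop gain, and hence e_ss, depends only on K_p.

unchanged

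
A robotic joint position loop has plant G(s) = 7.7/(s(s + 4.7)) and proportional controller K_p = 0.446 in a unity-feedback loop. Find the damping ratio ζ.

With unity feedback the closed-loop characteristic equation is s² + 4.7s + 0.446·7.7 = s² + 4.7s + 3.434 = 0.
Matching s² + 2ζω_n s + ω_n²: ω_n = √3.434 = 1.853 rad/s and 2ζω_n = 4.7, so ζ = 4.7/(2·1.853) = 1.27.

ζ = 1.27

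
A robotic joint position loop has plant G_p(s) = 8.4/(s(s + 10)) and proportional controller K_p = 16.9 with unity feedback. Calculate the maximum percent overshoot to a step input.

The closed-loop denominator s² + 10s + 142 gives ω_n = √142 = 11.91 and ζ = 10/(2ω_n) = 0.4196.
%OS = 100·exp(−πζ/√(1−ζ²)) = 100·exp(−π·0.4196/√0.8239) = 23.4%.

23.4%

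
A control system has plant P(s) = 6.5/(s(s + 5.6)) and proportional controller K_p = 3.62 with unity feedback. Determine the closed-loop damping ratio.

ζ = 0.577

The closed-loop denominator is s(s+5.6) + 3.62·6.5 = s² + 5.6s + 23.53.
So ω_n² = 23.53 ⇒ ω_n = 4.851 rad/s, and ζ = 5.6/(2ω_n) = 0.577.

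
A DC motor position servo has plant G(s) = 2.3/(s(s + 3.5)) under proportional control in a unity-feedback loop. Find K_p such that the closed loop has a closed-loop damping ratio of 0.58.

Closed-loop characteristic equation: s² + 3.5s + K_p·2.3 = 0.
So ω_n = √(2.3K_p) and 2ζω_n = 3.5, giving ζ = 3.5/(2√(2.3K_p)).
Setting ζ = 0.58: √(2.3K_p) = 3.5/(2·0.58) = 3.017, so K_p = 9.104/2.3 = 3.96.

K_p = 3.96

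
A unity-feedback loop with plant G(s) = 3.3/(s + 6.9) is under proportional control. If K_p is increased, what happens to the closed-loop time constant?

Closed-loop pole is at s = −(6.9+K_p·3.3); larger K_p moves it further left, so τ = 1/(6.9+K_p·3.3) decreases.

decrease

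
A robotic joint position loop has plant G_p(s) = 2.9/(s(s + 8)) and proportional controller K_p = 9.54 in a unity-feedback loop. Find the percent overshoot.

2.52%

The closed-loop denominator s² + 8s + 27.67 gives ω_n = √27.67 = 5.26 and ζ = 8/(2ω_n) = 0.7605.
%OS = 100·exp(−πζ/√(1−ζ²)) = 100·exp(−π·0.7605/√0.4217) = 2.52%.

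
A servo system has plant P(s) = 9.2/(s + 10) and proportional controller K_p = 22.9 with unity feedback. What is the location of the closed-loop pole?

Closed-loop transfer function: T(s) = K_p·P(s)/(1 + K_p·P(s)) = 210.7/(s + 10 + 210.7) = 210.7/(s + 220.7).
The closed-loop pole is at s = −220.7.

s = -220.7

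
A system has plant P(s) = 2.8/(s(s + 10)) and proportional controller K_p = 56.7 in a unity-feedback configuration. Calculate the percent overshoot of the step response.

The closed-loop denominator s² + 10s + 158.8 gives ω_n = √158.8 = 12.6 and ζ = 10/(2ω_n) = 0.3968.
%OS = 100·exp(−πζ/√(1−ζ²)) = 100·exp(−π·0.3968/√0.8425) = 25.7%.

25.7%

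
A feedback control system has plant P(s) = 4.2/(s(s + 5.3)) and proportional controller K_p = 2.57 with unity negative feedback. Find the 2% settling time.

From 1 + K_pP(s) = 0: s² + 5.3s + 10.79 = 0 ⇒ ω_n = 3.285, ζ = 0.8066.
2% settling time T_s ≈ 4/(ζω_n) = 4/2.65 = 1.51 s.

T_s ≈ 1.51 s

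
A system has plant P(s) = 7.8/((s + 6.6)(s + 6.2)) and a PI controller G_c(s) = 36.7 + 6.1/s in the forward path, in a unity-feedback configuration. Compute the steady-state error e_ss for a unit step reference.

0

The open loop G_c(s)P(s) has a pole at the origin (type 1), so the static position error constant is infinite and e_ss = 1/(1+∞) = 0.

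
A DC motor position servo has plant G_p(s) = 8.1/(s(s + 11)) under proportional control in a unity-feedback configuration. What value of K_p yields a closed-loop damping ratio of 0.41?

K_p = 22.2

Closed-loop characteristic equation: s² + 11s + K_p·8.1 = 0.
So ω_n = √(8.1K_p) and 2ζω_n = 11, giving ζ = 11/(2√(8.1K_p)).
Setting ζ = 0.41: √(8.1K_p) = 11/(2·0.41) = 13.41, so K_p = 180/8.1 = 22.2.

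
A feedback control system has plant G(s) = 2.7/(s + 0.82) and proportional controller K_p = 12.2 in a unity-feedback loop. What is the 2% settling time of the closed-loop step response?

Closed-loop transfer function: T(s) = K_p·G(s)/(1 + K_p·G(s)) = 32.94/(s + 0.82 + 32.94) = 32.94/(s + 33.76).
Time constant τ = 1/33.76 = 0.02962 s, so the 2% settling time is about 4τ = 0.118 s.

T_s ≈ 0.118 s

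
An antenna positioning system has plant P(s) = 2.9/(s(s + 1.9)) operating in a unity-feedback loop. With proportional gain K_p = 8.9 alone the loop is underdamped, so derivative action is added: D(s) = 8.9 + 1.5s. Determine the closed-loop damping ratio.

Forward path: (8.9 + 1.5s)·2.9/(s(s+1.9)). The closed-loop characteristic equation is s² + (1.9 + 2.9·1.5)s + 2.9·8.9 = 0.
That is s² + 6.25s + 25.81 = 0, so ω_n = 5.08 rad/s and ζ = 6.25/(2·5.08) = 0.6151.

ζ = 0.615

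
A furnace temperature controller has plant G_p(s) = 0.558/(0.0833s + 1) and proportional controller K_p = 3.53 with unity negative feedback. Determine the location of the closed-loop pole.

s = -35.65

Closed loop: T(s) = K_p·G_p/(1+K_p·G_p) = 1.97/(0.0833s + 1 + 1.97), with pole at s = −(1 + 1.97)/0.0833 = −35.65.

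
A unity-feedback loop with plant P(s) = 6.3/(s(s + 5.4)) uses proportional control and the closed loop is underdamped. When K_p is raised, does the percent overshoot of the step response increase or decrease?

ζ = 5.4/(2√(6.3K_p)) decreases as K_p grows; lower damping means more overshoot.

increase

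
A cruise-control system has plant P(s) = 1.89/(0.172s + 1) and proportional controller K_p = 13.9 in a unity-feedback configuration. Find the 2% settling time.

T_s ≈ 0.0252 s

Closed loop: T(s) = K_p·P/(1+K_p·P) = 26.27/(0.172s + 1 + 26.27), with pole at s = −(1 + 26.27)/0.172 = −158.6.
τ = 1/158.6 = 0.006307 s, so 2% settling time ≈ 4τ = 0.0252 s.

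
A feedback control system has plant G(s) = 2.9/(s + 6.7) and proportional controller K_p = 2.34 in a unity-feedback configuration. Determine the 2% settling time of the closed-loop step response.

Closed-loop transfer function: T(s) = K_p·G(s)/(1 + K_p·G(s)) = 6.786/(s + 6.7 + 6.786) = 6.786/(s + 13.49).
Time constant τ = 1/13.49 = 0.07415 s, so the 2% settling time is about 4τ = 0.297 s.

T_s ≈ 0.297 s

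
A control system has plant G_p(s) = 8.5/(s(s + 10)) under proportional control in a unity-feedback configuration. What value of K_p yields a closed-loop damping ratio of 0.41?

Closed-loop characteristic equation: s² + 10s + K_p·8.5 = 0.
So ω_n = √(8.5K_p) and 2ζω_n = 10, giving ζ = 10/(2√(8.5K_p)).
Setting ζ = 0.41: √(8.5K_p) = 10/(2·0.41) = 12.2, so K_p = 148.7/8.5 = 17.5.

K_p = 17.5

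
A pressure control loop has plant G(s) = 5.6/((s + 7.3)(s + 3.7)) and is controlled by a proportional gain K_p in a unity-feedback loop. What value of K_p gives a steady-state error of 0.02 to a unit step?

Steady-state error for a unit step on this type-0 loop is 1/(1 + K_p·G(0)).
G(0) = 0.2073. Require 1/(1 + K_p·0.2073) = 0.02, so 1 + 0.2073·K_p = 50.
K_p = (50 − 1)/0.2073 = 236.

K_p = 236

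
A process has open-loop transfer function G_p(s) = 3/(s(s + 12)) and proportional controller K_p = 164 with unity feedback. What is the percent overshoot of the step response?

From 1 + K_pG_p(s) = 0: s² + 12s + 492 = 0 ⇒ ω_n = 22.18, ζ = 0.2705.
%OS = 100·exp(−πζ/√(1−ζ²)) = 100·exp(−π·0.2705/√0.9268) = 41.4%.

41.4%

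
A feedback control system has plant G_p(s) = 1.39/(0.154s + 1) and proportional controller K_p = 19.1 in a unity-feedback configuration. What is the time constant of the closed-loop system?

Closed loop: T(s) = K_p·G_p/(1+K_p·G_p) = 26.55/(0.154s + 1 + 26.55), with pole at s = −(1 + 26.55)/0.154 = −178.9.
Closed-loop time constant τ = 1/178.9 = 0.00559 s.

τ = 0.00559 s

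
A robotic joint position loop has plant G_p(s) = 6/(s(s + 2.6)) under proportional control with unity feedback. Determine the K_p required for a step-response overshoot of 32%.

From %OS = 100·exp(−πζ/√(1−ζ²)) = 32%, ζ = −ln(0.32)/√(π²+ln²(0.32)) = 0.341.
Characteristic equation s² + 2.6s + 6K_p = 0 gives ζ = 2.6/(2√(6K_p)).
Setting ζ = 0.341: √(6K_p) = 2.6/(2·0.341) = 3.813, so K_p = 14.54/6 = 2.42.

K_p = 2.42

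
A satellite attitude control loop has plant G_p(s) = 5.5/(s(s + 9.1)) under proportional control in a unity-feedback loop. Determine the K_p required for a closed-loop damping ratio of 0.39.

K_p = 24.7

Closed-loop characteristic equation: s² + 9.1s + K_p·5.5 = 0.
So ω_n = √(5.5K_p) and 2ζω_n = 9.1, giving ζ = 9.1/(2√(5.5K_p)).
Setting ζ = 0.39: √(5.5K_p) = 9.1/(2·0.39) = 11.67, so K_p = 136.1/5.5 = 24.7.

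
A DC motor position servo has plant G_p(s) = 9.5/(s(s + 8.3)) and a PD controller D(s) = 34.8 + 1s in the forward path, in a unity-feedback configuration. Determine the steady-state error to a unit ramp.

0.0251

The loop has one pole at the origin (type 1). Velocity error constant K_v = lim_{s→0} s·D(s)G_p(s) = 34.8·9.5/8.3 = 39.83.
Steady-state error to a unit ramp: e_ss = 1/K_v = 0.0251.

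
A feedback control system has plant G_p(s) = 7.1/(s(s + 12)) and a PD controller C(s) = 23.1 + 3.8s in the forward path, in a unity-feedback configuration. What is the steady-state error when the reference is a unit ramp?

0.0732

The loop has one pole at the origin (type 1). Velocity error constant K_v = lim_{s→0} s·C(s)G_p(s) = 23.1·7.1/12 = 13.67.
Steady-state error to a unit ramp: e_ss = 1/K_v = 0.0732.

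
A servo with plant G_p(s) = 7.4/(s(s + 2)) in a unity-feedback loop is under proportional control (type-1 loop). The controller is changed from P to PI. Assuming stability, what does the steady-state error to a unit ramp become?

0

The integrator raises the loop to type 2, so K_v → ∞ and e_ss to a ramp is zero.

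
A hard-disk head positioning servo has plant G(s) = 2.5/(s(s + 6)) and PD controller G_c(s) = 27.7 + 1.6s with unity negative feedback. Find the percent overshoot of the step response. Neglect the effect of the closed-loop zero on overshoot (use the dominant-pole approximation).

Forward path: (27.7 + 1.6s)·2.5/(s(s+6)). The closed-loop characteristic equation is s² + (6 + 2.5·1.6)s + 2.5·27.7 = 0.
That is s² + 10s + 69.25 = 0, so ω_n = 8.322 rad/s and ζ = 10/(2·8.322) = 0.6008.
%OS = 100·exp(−πζ/√(1−ζ²)) = 9.43%.

9.43%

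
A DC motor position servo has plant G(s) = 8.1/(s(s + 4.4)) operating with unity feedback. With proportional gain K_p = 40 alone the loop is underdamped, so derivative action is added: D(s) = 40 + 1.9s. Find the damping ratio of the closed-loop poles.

Forward path: (40 + 1.9s)·8.1/(s(s+4.4)). The closed-loop characteristic equation is s² + (4.4 + 8.1·1.9)s + 8.1·40 = 0.
That is s² + 19.79s + 324 = 0, so ω_n = 18 rad/s and ζ = 19.79/(2·18) = 0.5497.

ζ = 0.55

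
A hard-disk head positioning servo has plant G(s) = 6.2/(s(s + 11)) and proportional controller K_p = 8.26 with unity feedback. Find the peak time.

The closed-loop denominator s² + 11s + 51.21 gives ω_n = √51.21 = 7.156 and ζ = 11/(2ω_n) = 0.7686.
Damped frequency ω_d = ω_n√(1−ζ²) = 4.578 rad/s, so peak time T_p = π/ω_d = 0.686 s.

T_p = 0.686 s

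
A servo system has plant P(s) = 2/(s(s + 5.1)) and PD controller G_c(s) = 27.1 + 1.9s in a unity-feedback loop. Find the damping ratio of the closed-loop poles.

Forward path: (27.1 + 1.9s)·2/(s(s+5.1)). The closed-loop characteristic equation is s² + (5.1 + 2·1.9)s + 2·27.1 = 0.
That is s² + 8.9s + 54.2 = 0, so ω_n = 7.362 rad/s and ζ = 8.9/(2·7.362) = 0.6044.

ζ = 0.604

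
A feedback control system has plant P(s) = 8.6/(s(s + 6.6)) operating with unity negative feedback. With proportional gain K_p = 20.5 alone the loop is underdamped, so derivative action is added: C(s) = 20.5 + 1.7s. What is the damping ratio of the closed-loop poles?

Forward path: (20.5 + 1.7s)·8.6/(s(s+6.6)). The closed-loop characteristic equation is s² + (6.6 + 8.6·1.7)s + 8.6·20.5 = 0.
That is s² + 21.22s + 176.3 = 0, so ω_n = 13.28 rad/s and ζ = 21.22/(2·13.28) = 0.7991.

ζ = 0.799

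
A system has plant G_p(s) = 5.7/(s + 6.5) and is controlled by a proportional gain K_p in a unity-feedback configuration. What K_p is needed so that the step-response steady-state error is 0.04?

K_p = 27.4

Steady-state error for a unit step on this type-0 loop is 1/(1 + K_p·G_p(0)).
G_p(0) = 0.8769. Require 1/(1 + K_p·0.8769) = 0.04, so 1 + 0.8769·K_p = 25.
K_p = (25 − 1)/0.8769 = 27.4.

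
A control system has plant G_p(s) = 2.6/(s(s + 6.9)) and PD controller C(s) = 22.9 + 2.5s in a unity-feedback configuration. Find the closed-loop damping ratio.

ζ = 0.868

Forward path: (22.9 + 2.5s)·2.6/(s(s+6.9)). The closed-loop characteristic equation is s² + (6.9 + 2.6·2.5)s + 2.6·22.9 = 0.
That is s² + 13.4s + 59.54 = 0, so ω_n = 7.716 rad/s and ζ = 13.4/(2·7.716) = 0.8683.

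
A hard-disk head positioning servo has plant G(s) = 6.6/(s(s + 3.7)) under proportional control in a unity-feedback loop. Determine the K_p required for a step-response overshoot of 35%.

From %OS = 100·exp(−πζ/√(1−ζ²)) = 35%, ζ = −ln(0.35)/√(π²+ln²(0.35)) = 0.3169.
Characteristic equation s² + 3.7s + 6.6K_p = 0 gives ζ = 3.7/(2√(6.6K_p)).
Setting ζ = 0.3169: √(6.6K_p) = 3.7/(2·0.3169) = 5.837, so K_p = 34.07/6.6 = 5.16.

K_p = 5.16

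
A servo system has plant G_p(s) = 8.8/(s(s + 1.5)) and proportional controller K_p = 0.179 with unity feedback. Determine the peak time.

From 1 + K_pG_p(s) = 0: s² + 1.5s + 1.575 = 0 ⇒ ω_n = 1.255, ζ = 0.5976.
Damped frequency ω_d = ω_n√(1−ζ²) = 1.006 rad/s, so peak time T_p = π/ω_d = 3.12 s.

T_p = 3.12 s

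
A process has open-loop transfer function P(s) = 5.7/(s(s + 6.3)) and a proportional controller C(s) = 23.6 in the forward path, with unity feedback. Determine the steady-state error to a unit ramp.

0.0468

The loop has one pole at the origin (type 1). Velocity error constant K_v = lim_{s→0} s·C(s)P(s) = 23.6·5.7/6.3 = 21.35.
Steady-state error to a unit ramp: e_ss = 1/K_v = 0.0468.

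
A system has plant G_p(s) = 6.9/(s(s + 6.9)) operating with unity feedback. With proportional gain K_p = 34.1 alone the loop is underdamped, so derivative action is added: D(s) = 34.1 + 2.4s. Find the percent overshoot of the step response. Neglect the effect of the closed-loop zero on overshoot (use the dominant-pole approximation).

2.4%

Forward path: (34.1 + 2.4s)·6.9/(s(s+6.9)). The closed-loop characteristic equation is s² + (6.9 + 6.9·2.4)s + 6.9·34.1 = 0.
That is s² + 23.46s + 235.3 = 0, so ω_n = 15.34 rad/s and ζ = 23.46/(2·15.34) = 0.7647.
%OS = 100·exp(−πζ/√(1−ζ²)) = 2.4%.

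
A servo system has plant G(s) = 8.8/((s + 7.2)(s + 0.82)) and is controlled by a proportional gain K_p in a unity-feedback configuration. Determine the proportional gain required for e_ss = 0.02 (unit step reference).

Steady-state error for a unit step on this type-0 loop is 1/(1 + K_p·G(0)).
G(0) = 1.491. Require 1/(1 + K_p·1.491) = 0.02, so 1 + 1.491·K_p = 50.
K_p = (50 − 1)/1.491 = 32.9.

K_p = 32.9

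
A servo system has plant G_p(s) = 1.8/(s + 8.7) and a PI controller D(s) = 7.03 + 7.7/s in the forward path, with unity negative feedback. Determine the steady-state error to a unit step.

The open loop D(s)G_p(s) has a pole at the origin (type 1), so the static position error constant is infinite and e_ss = 1/(1+∞) = 0.

0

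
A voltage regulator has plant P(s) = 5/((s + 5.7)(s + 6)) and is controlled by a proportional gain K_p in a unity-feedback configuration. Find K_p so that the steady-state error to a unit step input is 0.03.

K_p = 221

For a type-0 loop with proportional control, e_ss = 1/(1 + K_p·P(0)).
P(0) = 0.1462. Require 1/(1 + K_p·0.1462) = 0.03, so 1 + 0.1462·K_p = 33.33.
K_p = (33.33 − 1)/0.1462 = 221.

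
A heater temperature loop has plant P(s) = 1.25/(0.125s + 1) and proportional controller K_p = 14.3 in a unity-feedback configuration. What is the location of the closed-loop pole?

s = -151

Closed loop: T(s) = K_p·P/(1+K_p·P) = 17.88/(0.125s + 1 + 17.88), with pole at s = −(1 + 17.88)/0.125 = −151.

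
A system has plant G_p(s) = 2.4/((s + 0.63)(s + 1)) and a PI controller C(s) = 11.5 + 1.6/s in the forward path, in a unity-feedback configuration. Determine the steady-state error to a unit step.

0

The open loop C(s)G_p(s) has a pole at the origin (type 1), so the static position error constant is infinite and e_ss = 1/(1+∞) = 0.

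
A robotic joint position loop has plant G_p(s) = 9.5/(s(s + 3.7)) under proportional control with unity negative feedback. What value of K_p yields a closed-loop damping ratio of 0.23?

Closed-loop characteristic equation: s² + 3.7s + K_p·9.5 = 0.
So ω_n = √(9.5K_p) and 2ζω_n = 3.7, giving ζ = 3.7/(2√(9.5K_p)).
Setting ζ = 0.23: √(9.5K_p) = 3.7/(2·0.23) = 8.043, so K_p = 64.7/9.5 = 6.81.

K_p = 6.81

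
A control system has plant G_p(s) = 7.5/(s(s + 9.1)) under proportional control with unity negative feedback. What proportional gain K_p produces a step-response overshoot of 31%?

K_p = 22.6

From %OS = 100·exp(−πζ/√(1−ζ²)) = 31%, ζ = −ln(0.31)/√(π²+ln²(0.31)) = 0.3493.
Characteristic equation s² + 9.1s + 7.5K_p = 0 gives ζ = 9.1/(2√(7.5K_p)).
Setting ζ = 0.3493: √(7.5K_p) = 9.1/(2·0.3493) = 13.03, so K_p = 169.7/7.5 = 22.6.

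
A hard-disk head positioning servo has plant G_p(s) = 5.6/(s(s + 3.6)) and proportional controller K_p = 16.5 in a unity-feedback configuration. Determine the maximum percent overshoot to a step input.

Closed-loop characteristic equation: s² + 3.6s + 92.4 = 0, so ω_n = 9.612 rad/s and ζ = 3.6/(2·9.612) = 0.1873.
%OS = 100·exp(−πζ/√(1−ζ²)) = 100·exp(−π·0.1873/√0.9649) = 54.9%.

54.9%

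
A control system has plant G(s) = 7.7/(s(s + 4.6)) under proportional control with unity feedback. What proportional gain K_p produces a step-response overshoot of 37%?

From %OS = 100·exp(−πζ/√(1−ζ²)) = 37%, ζ = −ln(0.37)/√(π²+ln²(0.37)) = 0.3017.
Characteristic equation s² + 4.6s + 7.7K_p = 0 gives ζ = 4.6/(2√(7.7K_p)).
Setting ζ = 0.3017: √(7.7K_p) = 4.6/(2·0.3017) = 7.623, so K_p = 58.11/7.7 = 7.55.

K_p = 7.55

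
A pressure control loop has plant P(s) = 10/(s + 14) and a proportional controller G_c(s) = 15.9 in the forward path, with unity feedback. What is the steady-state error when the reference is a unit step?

0.0809

The loop is type 0. Static position error constant K_pos = G_c(0)·P(0) = 15.9·0.7143 = 11.36.
Steady-state error to a unit step: e_ss = 1/(1+K_pos) = 1/12.36 = 0.0809.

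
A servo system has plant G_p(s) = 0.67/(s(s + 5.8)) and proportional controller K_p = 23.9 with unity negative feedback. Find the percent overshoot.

From 1 + K_pG_p(s) = 0: s² + 5.8s + 16.01 = 0 ⇒ ω_n = 4.002, ζ = 0.7247.
%OS = 100·exp(−πζ/√(1−ζ²)) = 100·exp(−π·0.7247/√0.4748) = 3.67%.

3.67%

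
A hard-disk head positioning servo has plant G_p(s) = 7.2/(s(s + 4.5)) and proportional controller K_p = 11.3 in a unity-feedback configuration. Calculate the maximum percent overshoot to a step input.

44.5%

The closed-loop denominator s² + 4.5s + 81.36 gives ω_n = √81.36 = 9.02 and ζ = 4.5/(2ω_n) = 0.2494.
%OS = 100·exp(−πζ/√(1−ζ²)) = 100·exp(−π·0.2494/√0.9378) = 44.5%.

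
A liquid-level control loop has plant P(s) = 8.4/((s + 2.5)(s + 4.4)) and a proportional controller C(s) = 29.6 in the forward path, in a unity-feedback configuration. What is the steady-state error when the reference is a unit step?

The loop is type 0. Static position error constant K_pos = C(0)·P(0) = 29.6·0.7636 = 22.6.
Steady-state error to a unit step: e_ss = 1/(1+K_pos) = 1/23.6 = 0.0424.

0.0424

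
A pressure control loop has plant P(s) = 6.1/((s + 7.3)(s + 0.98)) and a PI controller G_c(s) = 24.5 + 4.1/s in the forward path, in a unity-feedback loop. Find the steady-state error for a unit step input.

0

The open loop G_c(s)P(s) has a pole at the origin (type 1), so the static position error constant is infinite and e_ss = 1/(1+∞) = 0.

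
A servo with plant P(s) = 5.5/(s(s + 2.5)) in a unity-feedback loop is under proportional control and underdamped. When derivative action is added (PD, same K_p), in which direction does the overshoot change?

decrease

With PD the characteristic equation becomes s² + (a + K·K_d)s + K·K_p = 0; the damping term grows, ζ rises, overshoot falls.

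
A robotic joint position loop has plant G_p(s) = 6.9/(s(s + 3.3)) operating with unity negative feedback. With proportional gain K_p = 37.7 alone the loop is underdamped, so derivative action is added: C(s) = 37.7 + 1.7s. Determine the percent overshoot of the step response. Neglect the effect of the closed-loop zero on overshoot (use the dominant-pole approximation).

19.1%

Forward path: (37.7 + 1.7s)·6.9/(s(s+3.3)). The closed-loop characteristic equation is s² + (3.3 + 6.9·1.7)s + 6.9·37.7 = 0.
That is s² + 15.03s + 260.1 = 0, so ω_n = 16.13 rad/s and ζ = 15.03/(2·16.13) = 0.4659.
%OS = 100·exp(−πζ/√(1−ζ²)) = 19.1%.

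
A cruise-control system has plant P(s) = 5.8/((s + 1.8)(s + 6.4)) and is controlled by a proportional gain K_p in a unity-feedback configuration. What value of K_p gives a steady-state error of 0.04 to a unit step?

K_p = 47.7

For a type-0 loop with proportional control, e_ss = 1/(1 + K_p·P(0)).
P(0) = 0.5035. Require 1/(1 + K_p·0.5035) = 0.04, so 1 + 0.5035·K_p = 25.
K_p = (25 − 1)/0.5035 = 47.7.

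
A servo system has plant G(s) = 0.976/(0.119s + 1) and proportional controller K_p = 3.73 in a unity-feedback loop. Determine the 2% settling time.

T_s ≈ 0.103 s

Closed loop: T(s) = K_p·G/(1+K_p·G) = 3.64/(0.119s + 1 + 3.64), with pole at s = −(1 + 3.64)/0.119 = −39.
τ = 1/39 = 0.02564 s, so 2% settling time ≈ 4τ = 0.103 s.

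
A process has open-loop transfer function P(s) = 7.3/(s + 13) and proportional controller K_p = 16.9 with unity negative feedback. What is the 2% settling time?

Closed-loop transfer function: T(s) = K_p·P(s)/(1 + K_p·P(s)) = 123.4/(s + 13 + 123.4) = 123.4/(s + 136.4).
Time constant τ = 1/136.4 = 0.007333 s, so the 2% settling time is about 4τ = 0.0293 s.

T_s ≈ 0.0293 s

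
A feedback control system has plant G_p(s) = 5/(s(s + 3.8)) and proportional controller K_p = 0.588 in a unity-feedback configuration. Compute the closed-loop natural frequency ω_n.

1 + K_p·G_p(s) = 0 gives s² + 3.8s + 2.94 = 0.
So ω_n² = 2.94 ⇒ ω_n = 1.715 rad/s, and ζ = 3.8/(2ω_n) = 1.11.

ω_n = 1.71 rad/s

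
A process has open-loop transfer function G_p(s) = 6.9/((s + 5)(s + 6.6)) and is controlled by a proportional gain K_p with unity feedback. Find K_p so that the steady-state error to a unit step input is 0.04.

Steady-state error for a unit step on this type-0 loop is 1/(1 + K_p·G_p(0)).
G_p(0) = 0.2091. Require 1/(1 + K_p·0.2091) = 0.04, so 1 + 0.2091·K_p = 25.
K_p = (25 − 1)/0.2091 = 115.

K_p = 115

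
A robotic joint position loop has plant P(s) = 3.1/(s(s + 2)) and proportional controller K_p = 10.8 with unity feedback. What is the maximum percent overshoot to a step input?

57.6%

Closed-loop characteristic equation: s² + 2s + 33.48 = 0, so ω_n = 5.786 rad/s and ζ = 2/(2·5.786) = 0.1728.
%OS = 100·exp(−πζ/√(1−ζ²)) = 100·exp(−π·0.1728/√0.9701) = 57.6%.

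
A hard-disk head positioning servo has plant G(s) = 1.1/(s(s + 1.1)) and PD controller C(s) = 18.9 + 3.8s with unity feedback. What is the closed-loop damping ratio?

Forward path: (18.9 + 3.8s)·1.1/(s(s+1.1)). The closed-loop characteristic equation is s² + (1.1 + 1.1·3.8)s + 1.1·18.9 = 0.
That is s² + 5.28s + 20.79 = 0, so ω_n = 4.56 rad/s and ζ = 5.28/(2·4.56) = 0.579.

ζ = 0.579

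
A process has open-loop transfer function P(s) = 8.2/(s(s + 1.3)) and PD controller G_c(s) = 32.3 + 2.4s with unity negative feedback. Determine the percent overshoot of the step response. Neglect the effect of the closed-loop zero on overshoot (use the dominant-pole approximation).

7.08%

Forward path: (32.3 + 2.4s)·8.2/(s(s+1.3)). The closed-loop characteristic equation is s² + (1.3 + 8.2·2.4)s + 8.2·32.3 = 0.
That is s² + 20.98s + 264.9 = 0, so ω_n = 16.27 rad/s and ζ = 20.98/(2·16.27) = 0.6446.
%OS = 100·exp(−πζ/√(1−ζ²)) = 7.08%.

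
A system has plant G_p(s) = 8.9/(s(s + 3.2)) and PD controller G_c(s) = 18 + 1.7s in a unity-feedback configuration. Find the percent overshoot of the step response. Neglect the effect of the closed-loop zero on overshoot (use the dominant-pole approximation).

3.69%

Forward path: (18 + 1.7s)·8.9/(s(s+3.2)). The closed-loop characteristic equation is s² + (3.2 + 8.9·1.7)s + 8.9·18 = 0.
That is s² + 18.33s + 160.2 = 0, so ω_n = 12.66 rad/s and ζ = 18.33/(2·12.66) = 0.7241.
%OS = 100·exp(−πζ/√(1−ζ²)) = 3.69%.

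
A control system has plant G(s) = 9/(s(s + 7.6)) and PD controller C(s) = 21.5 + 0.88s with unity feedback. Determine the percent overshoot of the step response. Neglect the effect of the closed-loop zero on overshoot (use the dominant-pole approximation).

12.1%

Forward path: (21.5 + 0.88s)·9/(s(s+7.6)). The closed-loop characteristic equation is s² + (7.6 + 9·0.88)s + 9·21.5 = 0.
That is s² + 15.52s + 193.5 = 0, so ω_n = 13.91 rad/s and ζ = 15.52/(2·13.91) = 0.5579.
%OS = 100·exp(−πζ/√(1−ζ²)) = 12.1%.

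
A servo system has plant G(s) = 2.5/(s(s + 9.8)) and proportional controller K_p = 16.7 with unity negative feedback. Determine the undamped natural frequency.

With unity feedback the closed-loop characteristic equation is s² + 9.8s + 16.7·2.5 = s² + 9.8s + 41.75 = 0.
Matching s² + 2ζω_n s + ω_n²: ω_n = √41.75 = 6.461 rad/s and 2ζω_n = 9.8, so ζ = 9.8/(2·6.461) = 0.758.

ω_n = 6.46 rad/s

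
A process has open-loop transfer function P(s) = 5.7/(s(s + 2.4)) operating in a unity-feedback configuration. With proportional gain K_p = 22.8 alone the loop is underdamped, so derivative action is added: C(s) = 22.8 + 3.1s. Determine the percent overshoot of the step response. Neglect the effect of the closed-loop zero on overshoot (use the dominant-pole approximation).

Forward path: (22.8 + 3.1s)·5.7/(s(s+2.4)). The closed-loop characteristic equation is s² + (2.4 + 5.7·3.1)s + 5.7·22.8 = 0.
That is s² + 20.07s + 130 = 0, so ω_n = 11.4 rad/s and ζ = 20.07/(2·11.4) = 0.8803.
%OS = 100·exp(−πζ/√(1−ζ²)) = 0.294%.

0.294%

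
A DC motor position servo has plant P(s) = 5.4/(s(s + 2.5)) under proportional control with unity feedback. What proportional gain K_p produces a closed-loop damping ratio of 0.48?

Closed-loop characteristic equation: s² + 2.5s + K_p·5.4 = 0.
So ω_n = √(5.4K_p) and 2ζω_n = 2.5, giving ζ = 2.5/(2√(5.4K_p)).
Setting ζ = 0.48: √(5.4K_p) = 2.5/(2·0.48) = 2.604, so K_p = 6.782/5.4 = 1.26.

K_p = 1.26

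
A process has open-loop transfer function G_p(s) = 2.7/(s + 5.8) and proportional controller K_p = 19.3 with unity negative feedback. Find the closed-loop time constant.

τ = 0.0173 s

Closed-loop transfer function: T(s) = K_p·G_p(s)/(1 + K_p·G_p(s)) = 52.11/(s + 5.8 + 52.11) = 52.11/(s + 57.91).
Time constant τ = 1/57.91 = 0.0173 s.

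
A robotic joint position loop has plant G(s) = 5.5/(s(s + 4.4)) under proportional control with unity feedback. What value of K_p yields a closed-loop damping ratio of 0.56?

K_p = 2.81

Closed-loop characteristic equation: s² + 4.4s + K_p·5.5 = 0.
So ω_n = √(5.5K_p) and 2ζω_n = 4.4, giving ζ = 4.4/(2√(5.5K_p)).
Setting ζ = 0.56: √(5.5K_p) = 4.4/(2·0.56) = 3.929, so K_p = 15.43/5.5 = 2.81.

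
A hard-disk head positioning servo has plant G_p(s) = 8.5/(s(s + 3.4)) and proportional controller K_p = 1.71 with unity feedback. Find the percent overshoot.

From 1 + K_pG_p(s) = 0: s² + 3.4s + 14.54 = 0 ⇒ ω_n = 3.812, ζ = 0.4459.
%OS = 100·exp(−πζ/√(1−ζ²)) = 100·exp(−π·0.4459/√0.8012) = 20.9%.

20.9%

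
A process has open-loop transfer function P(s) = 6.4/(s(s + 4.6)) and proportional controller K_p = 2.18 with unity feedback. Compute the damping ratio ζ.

ζ = 0.616

1 + K_p·P(s) = 0 gives s² + 4.6s + 13.95 = 0.
So ω_n² = 13.95 ⇒ ω_n = 3.735 rad/s, and ζ = 4.6/(2ω_n) = 0.616.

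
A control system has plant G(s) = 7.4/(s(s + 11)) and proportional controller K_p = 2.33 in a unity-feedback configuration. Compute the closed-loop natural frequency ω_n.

1 + K_p·G(s) = 0 gives s² + 11s + 17.24 = 0.
Matching s² + 2ζω_n s + ω_n²: ω_n = √17.24 = 4.152 rad/s and 2ζω_n = 11, so ζ = 11/(2·4.152) = 1.32.

ω_n = 4.15 rad/s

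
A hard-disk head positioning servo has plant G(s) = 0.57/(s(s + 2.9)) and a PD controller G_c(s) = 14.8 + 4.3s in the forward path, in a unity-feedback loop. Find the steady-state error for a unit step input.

The open loop G_c(s)G(s) has a pole at the origin (type 1), so the static position error constant is infinite and e_ss = 1/(1+∞) = 0.

0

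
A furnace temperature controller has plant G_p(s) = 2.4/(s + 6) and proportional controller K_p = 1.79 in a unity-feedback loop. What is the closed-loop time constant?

τ = 0.0971 s

Closed-loop transfer function: T(s) = K_p·G_p(s)/(1 + K_p·G_p(s)) = 4.296/(s + 6 + 4.296) = 4.296/(s + 10.3).
Time constant τ = 1/10.3 = 0.0971 s.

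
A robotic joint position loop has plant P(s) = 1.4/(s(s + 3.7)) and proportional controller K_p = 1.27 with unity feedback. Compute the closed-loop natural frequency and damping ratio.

The closed-loop denominator is s(s+3.7) + 1.27·1.4 = s² + 3.7s + 1.778.
So ω_n² = 1.778 ⇒ ω_n = 1.333 rad/s, and ζ = 3.7/(2ω_n) = 1.39.

ω_n = 1.33 rad/s, ζ = 1.39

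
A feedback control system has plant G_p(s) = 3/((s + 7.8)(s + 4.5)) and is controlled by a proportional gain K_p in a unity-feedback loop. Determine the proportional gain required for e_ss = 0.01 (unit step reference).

K_p = 1160

The loop is type 0, so e_ss(step) = 1/(1 + K_pos) with K_pos = K_p·G_p(0).
G_p(0) = 0.08547. Require 1/(1 + K_p·0.08547) = 0.01, so 1 + 0.08547·K_p = 100.
K_p = (100 − 1)/0.08547 = 1160.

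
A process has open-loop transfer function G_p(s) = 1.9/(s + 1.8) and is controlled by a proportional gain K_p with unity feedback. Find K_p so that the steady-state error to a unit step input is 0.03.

For a type-0 loop with proportional control, e_ss = 1/(1 + K_p·G_p(0)).
G_p(0) = 1.056. Require 1/(1 + K_p·1.056) = 0.03, so 1 + 1.056·K_p = 33.33.
K_p = (33.33 − 1)/1.056 = 30.6.

K_p = 30.6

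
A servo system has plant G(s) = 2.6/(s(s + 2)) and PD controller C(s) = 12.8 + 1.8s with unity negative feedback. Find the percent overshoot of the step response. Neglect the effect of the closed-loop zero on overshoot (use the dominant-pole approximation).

Forward path: (12.8 + 1.8s)·2.6/(s(s+2)). The closed-loop characteristic equation is s² + (2 + 2.6·1.8)s + 2.6·12.8 = 0.
That is s² + 6.68s + 33.28 = 0, so ω_n = 5.769 rad/s and ζ = 6.68/(2·5.769) = 0.579.
%OS = 100·exp(−πζ/√(1−ζ²)) = 10.7%.

10.7%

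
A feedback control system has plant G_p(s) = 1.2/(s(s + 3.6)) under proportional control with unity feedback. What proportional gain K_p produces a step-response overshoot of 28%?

K_p = 19.1

From %OS = 100·exp(−πζ/√(1−ζ²)) = 28%, ζ = −ln(0.28)/√(π²+ln²(0.28)) = 0.3755.
Characteristic equation s² + 3.6s + 1.2K_p = 0 gives ζ = 3.6/(2√(1.2K_p)).
Setting ζ = 0.3755: √(1.2K_p) = 3.6/(2·0.3755) = 4.793, so K_p = 22.97/1.2 = 19.1.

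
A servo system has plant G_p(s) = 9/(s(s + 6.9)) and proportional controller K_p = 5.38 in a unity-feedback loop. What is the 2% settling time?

The closed-loop denominator s² + 6.9s + 48.42 gives ω_n = √48.42 = 6.958 and ζ = 6.9/(2ω_n) = 0.4958.
2% settling time T_s ≈ 4/(ζω_n) = 4/3.45 = 1.16 s.

T_s ≈ 1.16 s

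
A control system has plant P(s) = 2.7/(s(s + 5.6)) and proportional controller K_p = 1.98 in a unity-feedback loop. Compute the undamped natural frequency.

ω_n = 2.31 rad/s

1 + K_p·P(s) = 0 gives s² + 5.6s + 5.346 = 0.
So ω_n² = 5.346 ⇒ ω_n = 2.312 rad/s, and ζ = 5.6/(2ω_n) = 1.21.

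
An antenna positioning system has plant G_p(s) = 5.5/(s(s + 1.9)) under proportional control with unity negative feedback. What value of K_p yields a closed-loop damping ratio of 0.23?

K_p = 3.1

Closed-loop characteristic equation: s² + 1.9s + K_p·5.5 = 0.
So ω_n = √(5.5K_p) and 2ζω_n = 1.9, giving ζ = 1.9/(2√(5.5K_p)).
Setting ζ = 0.23: √(5.5K_p) = 1.9/(2·0.23) = 4.13, so K_p = 17.06/5.5 = 3.1.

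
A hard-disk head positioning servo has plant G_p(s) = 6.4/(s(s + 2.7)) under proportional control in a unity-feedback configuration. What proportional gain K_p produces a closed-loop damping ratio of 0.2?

Closed-loop characteristic equation: s² + 2.7s + K_p·6.4 = 0.
So ω_n = √(6.4K_p) and 2ζω_n = 2.7, giving ζ = 2.7/(2√(6.4K_p)).
Setting ζ = 0.2: √(6.4K_p) = 2.7/(2·0.2) = 6.75, so K_p = 45.56/6.4 = 7.12.

K_p = 7.12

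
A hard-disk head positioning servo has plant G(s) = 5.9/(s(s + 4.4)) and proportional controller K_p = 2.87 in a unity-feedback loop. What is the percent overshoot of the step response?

Closed-loop characteristic equation: s² + 4.4s + 16.93 = 0, so ω_n = 4.115 rad/s and ζ = 4.4/(2·4.115) = 0.5346.
%OS = 100·exp(−πζ/√(1−ζ²)) = 100·exp(−π·0.5346/√0.7142) = 13.7%.

13.7%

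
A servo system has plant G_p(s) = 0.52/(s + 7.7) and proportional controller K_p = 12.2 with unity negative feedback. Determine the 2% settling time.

Closed-loop transfer function: T(s) = K_p·G_p(s)/(1 + K_p·G_p(s)) = 6.344/(s + 7.7 + 6.344) = 6.344/(s + 14.04).
Time constant τ = 1/14.04 = 0.0712 s, so the 2% settling time is about 4τ = 0.285 s.

T_s ≈ 0.285 s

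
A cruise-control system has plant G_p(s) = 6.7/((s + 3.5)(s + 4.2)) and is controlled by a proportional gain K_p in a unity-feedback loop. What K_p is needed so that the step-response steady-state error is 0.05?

K_p = 41.7

For a type-0 loop with proportional control, e_ss = 1/(1 + K_p·G_p(0)).
G_p(0) = 0.4558. Require 1/(1 + K_p·0.4558) = 0.05, so 1 + 0.4558·K_p = 20.
K_p = (20 − 1)/0.4558 = 41.7.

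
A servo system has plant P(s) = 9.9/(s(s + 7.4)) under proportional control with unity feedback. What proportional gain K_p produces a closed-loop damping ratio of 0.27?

Closed-loop characteristic equation: s² + 7.4s + K_p·9.9 = 0.
So ω_n = √(9.9K_p) and 2ζω_n = 7.4, giving ζ = 7.4/(2√(9.9K_p)).
Setting ζ = 0.27: √(9.9K_p) = 7.4/(2·0.27) = 13.7, so K_p = 187.8/9.9 = 19.

K_p = 19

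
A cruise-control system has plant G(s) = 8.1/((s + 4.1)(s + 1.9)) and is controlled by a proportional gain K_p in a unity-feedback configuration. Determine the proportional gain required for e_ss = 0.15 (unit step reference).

The loop is type 0, so e_ss(step) = 1/(1 + K_pos) with K_pos = K_p·G(0).
G(0) = 1.04. Require 1/(1 + K_p·1.04) = 0.15, so 1 + 1.04·K_p = 6.667.
K_p = (6.667 − 1)/1.04 = 5.45.

K_p = 5.45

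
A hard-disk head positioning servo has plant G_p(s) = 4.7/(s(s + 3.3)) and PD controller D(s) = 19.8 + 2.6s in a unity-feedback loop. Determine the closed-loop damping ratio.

Forward path: (19.8 + 2.6s)·4.7/(s(s+3.3)). The closed-loop characteristic equation is s² + (3.3 + 4.7·2.6)s + 4.7·19.8 = 0.
That is s² + 15.52s + 93.06 = 0, so ω_n = 9.647 rad/s and ζ = 15.52/(2·9.647) = 0.8044.

ζ = 0.804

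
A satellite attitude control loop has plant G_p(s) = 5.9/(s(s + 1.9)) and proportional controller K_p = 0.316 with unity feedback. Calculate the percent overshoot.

4.77%

Closed-loop characteristic equation: s² + 1.9s + 1.864 = 0, so ω_n = 1.365 rad/s and ζ = 1.9/(2·1.365) = 0.6958.
%OS = 100·exp(−πζ/√(1−ζ²)) = 100·exp(−π·0.6958/√0.5159) = 4.77%.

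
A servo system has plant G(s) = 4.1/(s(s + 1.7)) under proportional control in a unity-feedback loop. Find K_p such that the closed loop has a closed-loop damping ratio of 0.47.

K_p = 0.798

Closed-loop characteristic equation: s² + 1.7s + K_p·4.1 = 0.
So ω_n = √(4.1K_p) and 2ζω_n = 1.7, giving ζ = 1.7/(2√(4.1K_p)).
Setting ζ = 0.47: √(4.1K_p) = 1.7/(2·0.47) = 1.809, so K_p = 3.271/4.1 = 0.798.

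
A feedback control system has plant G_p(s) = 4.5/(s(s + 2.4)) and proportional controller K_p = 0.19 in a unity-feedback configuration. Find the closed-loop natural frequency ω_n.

With unity feedback the closed-loop characteristic equation is s² + 2.4s + 0.19·4.5 = s² + 2.4s + 0.855 = 0.
So ω_n² = 0.855 ⇒ ω_n = 0.9247 rad/s, and ζ = 2.4/(2ω_n) = 1.3.

ω_n = 0.925 rad/s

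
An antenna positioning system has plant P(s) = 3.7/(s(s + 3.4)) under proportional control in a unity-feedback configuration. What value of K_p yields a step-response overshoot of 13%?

From %OS = 100·exp(−πζ/√(1−ζ²)) = 13%, ζ = −ln(0.13)/√(π²+ln²(0.13)) = 0.5446.
Characteristic equation s² + 3.4s + 3.7K_p = 0 gives ζ = 3.4/(2√(3.7K_p)).
Setting ζ = 0.5446: √(3.7K_p) = 3.4/(2·0.5446) = 3.121, so K_p = 9.742/3.7 = 2.63.

K_p = 2.63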